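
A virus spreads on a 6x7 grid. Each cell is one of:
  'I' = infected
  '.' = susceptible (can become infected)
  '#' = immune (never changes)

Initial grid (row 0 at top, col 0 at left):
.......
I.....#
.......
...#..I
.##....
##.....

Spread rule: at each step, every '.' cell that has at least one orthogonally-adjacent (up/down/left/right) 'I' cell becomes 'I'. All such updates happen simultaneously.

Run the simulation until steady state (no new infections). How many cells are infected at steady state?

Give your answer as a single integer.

Answer: 36

Derivation:
Step 0 (initial): 2 infected
Step 1: +6 new -> 8 infected
Step 2: +8 new -> 16 infected
Step 3: +9 new -> 25 infected
Step 4: +7 new -> 32 infected
Step 5: +3 new -> 35 infected
Step 6: +1 new -> 36 infected
Step 7: +0 new -> 36 infected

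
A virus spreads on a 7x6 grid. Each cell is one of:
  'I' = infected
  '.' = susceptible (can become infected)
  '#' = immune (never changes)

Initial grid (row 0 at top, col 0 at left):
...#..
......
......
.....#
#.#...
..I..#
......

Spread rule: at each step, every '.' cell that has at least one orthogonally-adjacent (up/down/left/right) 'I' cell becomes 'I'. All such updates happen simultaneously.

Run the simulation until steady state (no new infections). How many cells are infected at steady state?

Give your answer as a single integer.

Answer: 37

Derivation:
Step 0 (initial): 1 infected
Step 1: +3 new -> 4 infected
Step 2: +6 new -> 10 infected
Step 3: +5 new -> 15 infected
Step 4: +7 new -> 22 infected
Step 5: +5 new -> 27 infected
Step 6: +5 new -> 32 infected
Step 7: +4 new -> 36 infected
Step 8: +1 new -> 37 infected
Step 9: +0 new -> 37 infected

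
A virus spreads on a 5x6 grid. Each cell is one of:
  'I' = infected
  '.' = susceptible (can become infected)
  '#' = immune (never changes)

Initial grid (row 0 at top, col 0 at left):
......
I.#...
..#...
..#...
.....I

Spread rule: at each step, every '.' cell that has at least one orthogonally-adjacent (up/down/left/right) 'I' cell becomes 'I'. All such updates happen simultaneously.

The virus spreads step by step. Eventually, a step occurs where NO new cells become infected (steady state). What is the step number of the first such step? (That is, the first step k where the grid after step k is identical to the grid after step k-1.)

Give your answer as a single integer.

Answer: 6

Derivation:
Step 0 (initial): 2 infected
Step 1: +5 new -> 7 infected
Step 2: +6 new -> 13 infected
Step 3: +7 new -> 20 infected
Step 4: +5 new -> 25 infected
Step 5: +2 new -> 27 infected
Step 6: +0 new -> 27 infected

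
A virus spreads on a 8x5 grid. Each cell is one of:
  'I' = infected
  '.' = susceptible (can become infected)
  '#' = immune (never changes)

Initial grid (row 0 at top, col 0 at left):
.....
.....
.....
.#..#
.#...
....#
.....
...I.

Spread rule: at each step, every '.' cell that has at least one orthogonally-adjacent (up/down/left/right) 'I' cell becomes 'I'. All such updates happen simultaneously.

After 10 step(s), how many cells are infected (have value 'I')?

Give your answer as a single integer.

Step 0 (initial): 1 infected
Step 1: +3 new -> 4 infected
Step 2: +4 new -> 8 infected
Step 3: +4 new -> 12 infected
Step 4: +5 new -> 17 infected
Step 5: +3 new -> 20 infected
Step 6: +4 new -> 24 infected
Step 7: +5 new -> 29 infected
Step 8: +4 new -> 33 infected
Step 9: +2 new -> 35 infected
Step 10: +1 new -> 36 infected

Answer: 36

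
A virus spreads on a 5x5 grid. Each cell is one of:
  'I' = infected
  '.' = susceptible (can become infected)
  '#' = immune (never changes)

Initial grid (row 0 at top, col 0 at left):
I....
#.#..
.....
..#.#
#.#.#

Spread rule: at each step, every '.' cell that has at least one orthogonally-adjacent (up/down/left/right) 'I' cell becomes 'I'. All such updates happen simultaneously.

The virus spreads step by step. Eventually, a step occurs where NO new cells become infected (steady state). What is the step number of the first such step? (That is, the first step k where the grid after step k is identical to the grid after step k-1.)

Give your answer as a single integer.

Step 0 (initial): 1 infected
Step 1: +1 new -> 2 infected
Step 2: +2 new -> 4 infected
Step 3: +2 new -> 6 infected
Step 4: +5 new -> 11 infected
Step 5: +4 new -> 15 infected
Step 6: +2 new -> 17 infected
Step 7: +1 new -> 18 infected
Step 8: +0 new -> 18 infected

Answer: 8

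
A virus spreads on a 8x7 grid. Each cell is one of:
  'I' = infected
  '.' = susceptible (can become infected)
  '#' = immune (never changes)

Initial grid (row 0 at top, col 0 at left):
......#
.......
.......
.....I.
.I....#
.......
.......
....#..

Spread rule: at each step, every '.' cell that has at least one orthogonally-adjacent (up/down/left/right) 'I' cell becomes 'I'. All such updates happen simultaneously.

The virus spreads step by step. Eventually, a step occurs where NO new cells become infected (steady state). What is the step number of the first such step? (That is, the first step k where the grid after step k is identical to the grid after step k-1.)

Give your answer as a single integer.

Step 0 (initial): 2 infected
Step 1: +8 new -> 10 infected
Step 2: +13 new -> 23 infected
Step 3: +14 new -> 37 infected
Step 4: +11 new -> 48 infected
Step 5: +5 new -> 53 infected
Step 6: +0 new -> 53 infected

Answer: 6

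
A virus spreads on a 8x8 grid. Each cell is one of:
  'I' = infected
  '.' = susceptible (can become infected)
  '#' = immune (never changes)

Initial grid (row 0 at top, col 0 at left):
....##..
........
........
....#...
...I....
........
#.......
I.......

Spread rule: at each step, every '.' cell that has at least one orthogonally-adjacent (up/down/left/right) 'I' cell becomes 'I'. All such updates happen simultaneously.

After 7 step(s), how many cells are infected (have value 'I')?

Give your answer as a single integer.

Step 0 (initial): 2 infected
Step 1: +5 new -> 7 infected
Step 2: +9 new -> 16 infected
Step 3: +12 new -> 28 infected
Step 4: +12 new -> 40 infected
Step 5: +9 new -> 49 infected
Step 6: +6 new -> 55 infected
Step 7: +4 new -> 59 infected

Answer: 59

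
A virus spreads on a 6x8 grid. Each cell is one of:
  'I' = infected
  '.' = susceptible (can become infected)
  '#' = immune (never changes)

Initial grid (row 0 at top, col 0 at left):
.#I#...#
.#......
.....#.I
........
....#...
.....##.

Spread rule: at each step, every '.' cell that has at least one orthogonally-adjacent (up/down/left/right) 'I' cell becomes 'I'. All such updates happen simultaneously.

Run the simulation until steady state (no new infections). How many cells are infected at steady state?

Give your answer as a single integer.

Step 0 (initial): 2 infected
Step 1: +4 new -> 6 infected
Step 2: +5 new -> 11 infected
Step 3: +9 new -> 20 infected
Step 4: +9 new -> 29 infected
Step 5: +5 new -> 34 infected
Step 6: +4 new -> 38 infected
Step 7: +2 new -> 40 infected
Step 8: +0 new -> 40 infected

Answer: 40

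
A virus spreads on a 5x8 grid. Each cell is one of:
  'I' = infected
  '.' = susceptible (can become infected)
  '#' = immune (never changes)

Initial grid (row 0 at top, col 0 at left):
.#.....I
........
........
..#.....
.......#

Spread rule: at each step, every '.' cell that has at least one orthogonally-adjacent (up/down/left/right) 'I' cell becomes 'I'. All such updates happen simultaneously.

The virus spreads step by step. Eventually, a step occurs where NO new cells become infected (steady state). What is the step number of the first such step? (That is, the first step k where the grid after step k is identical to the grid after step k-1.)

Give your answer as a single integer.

Answer: 12

Derivation:
Step 0 (initial): 1 infected
Step 1: +2 new -> 3 infected
Step 2: +3 new -> 6 infected
Step 3: +4 new -> 10 infected
Step 4: +4 new -> 14 infected
Step 5: +5 new -> 19 infected
Step 6: +4 new -> 23 infected
Step 7: +4 new -> 27 infected
Step 8: +3 new -> 30 infected
Step 9: +4 new -> 34 infected
Step 10: +2 new -> 36 infected
Step 11: +1 new -> 37 infected
Step 12: +0 new -> 37 infected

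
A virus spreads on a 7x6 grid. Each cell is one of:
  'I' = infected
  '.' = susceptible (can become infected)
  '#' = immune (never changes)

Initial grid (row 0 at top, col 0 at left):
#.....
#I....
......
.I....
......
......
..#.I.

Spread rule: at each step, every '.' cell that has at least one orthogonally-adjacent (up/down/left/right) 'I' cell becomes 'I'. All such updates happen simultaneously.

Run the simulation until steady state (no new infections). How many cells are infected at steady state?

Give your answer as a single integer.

Step 0 (initial): 3 infected
Step 1: +9 new -> 12 infected
Step 2: +11 new -> 23 infected
Step 3: +9 new -> 32 infected
Step 4: +5 new -> 37 infected
Step 5: +2 new -> 39 infected
Step 6: +0 new -> 39 infected

Answer: 39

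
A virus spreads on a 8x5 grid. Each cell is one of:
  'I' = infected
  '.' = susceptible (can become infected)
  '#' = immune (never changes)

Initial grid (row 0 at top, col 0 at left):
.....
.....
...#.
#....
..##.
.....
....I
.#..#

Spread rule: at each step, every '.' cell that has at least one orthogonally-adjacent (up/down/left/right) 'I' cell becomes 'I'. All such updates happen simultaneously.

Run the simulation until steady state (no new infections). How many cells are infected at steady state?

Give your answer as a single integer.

Answer: 34

Derivation:
Step 0 (initial): 1 infected
Step 1: +2 new -> 3 infected
Step 2: +4 new -> 7 infected
Step 3: +4 new -> 11 infected
Step 4: +4 new -> 15 infected
Step 5: +5 new -> 20 infected
Step 6: +5 new -> 25 infected
Step 7: +3 new -> 28 infected
Step 8: +3 new -> 31 infected
Step 9: +2 new -> 33 infected
Step 10: +1 new -> 34 infected
Step 11: +0 new -> 34 infected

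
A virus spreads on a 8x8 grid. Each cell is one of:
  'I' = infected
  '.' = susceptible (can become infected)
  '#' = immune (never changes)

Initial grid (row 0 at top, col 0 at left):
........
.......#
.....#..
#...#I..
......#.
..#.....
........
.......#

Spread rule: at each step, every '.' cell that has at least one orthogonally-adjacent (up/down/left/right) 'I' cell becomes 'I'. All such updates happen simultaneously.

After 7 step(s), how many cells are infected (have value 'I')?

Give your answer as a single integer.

Answer: 48

Derivation:
Step 0 (initial): 1 infected
Step 1: +2 new -> 3 infected
Step 2: +4 new -> 7 infected
Step 3: +7 new -> 14 infected
Step 4: +9 new -> 23 infected
Step 5: +10 new -> 33 infected
Step 6: +9 new -> 42 infected
Step 7: +6 new -> 48 infected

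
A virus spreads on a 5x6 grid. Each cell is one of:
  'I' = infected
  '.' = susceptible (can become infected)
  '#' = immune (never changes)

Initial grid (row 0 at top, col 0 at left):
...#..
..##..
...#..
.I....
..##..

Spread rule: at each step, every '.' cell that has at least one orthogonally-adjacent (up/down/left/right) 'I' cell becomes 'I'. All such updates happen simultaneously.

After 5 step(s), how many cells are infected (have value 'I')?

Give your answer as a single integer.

Answer: 21

Derivation:
Step 0 (initial): 1 infected
Step 1: +4 new -> 5 infected
Step 2: +5 new -> 10 infected
Step 3: +3 new -> 13 infected
Step 4: +5 new -> 18 infected
Step 5: +3 new -> 21 infected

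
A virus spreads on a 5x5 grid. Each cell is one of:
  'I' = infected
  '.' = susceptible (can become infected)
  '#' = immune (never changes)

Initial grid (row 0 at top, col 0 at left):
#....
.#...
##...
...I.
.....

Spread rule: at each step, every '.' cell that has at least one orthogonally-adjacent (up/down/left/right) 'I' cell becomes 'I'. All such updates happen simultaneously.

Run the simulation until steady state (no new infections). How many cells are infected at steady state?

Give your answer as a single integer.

Step 0 (initial): 1 infected
Step 1: +4 new -> 5 infected
Step 2: +6 new -> 11 infected
Step 3: +5 new -> 16 infected
Step 4: +3 new -> 19 infected
Step 5: +1 new -> 20 infected
Step 6: +0 new -> 20 infected

Answer: 20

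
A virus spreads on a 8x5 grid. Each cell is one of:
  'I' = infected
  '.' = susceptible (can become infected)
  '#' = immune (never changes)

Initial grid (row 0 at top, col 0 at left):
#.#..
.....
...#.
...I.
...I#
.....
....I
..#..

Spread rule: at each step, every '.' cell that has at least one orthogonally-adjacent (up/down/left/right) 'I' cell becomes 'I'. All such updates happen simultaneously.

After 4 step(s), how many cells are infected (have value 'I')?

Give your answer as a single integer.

Step 0 (initial): 3 infected
Step 1: +7 new -> 10 infected
Step 2: +7 new -> 17 infected
Step 3: +7 new -> 24 infected
Step 4: +7 new -> 31 infected

Answer: 31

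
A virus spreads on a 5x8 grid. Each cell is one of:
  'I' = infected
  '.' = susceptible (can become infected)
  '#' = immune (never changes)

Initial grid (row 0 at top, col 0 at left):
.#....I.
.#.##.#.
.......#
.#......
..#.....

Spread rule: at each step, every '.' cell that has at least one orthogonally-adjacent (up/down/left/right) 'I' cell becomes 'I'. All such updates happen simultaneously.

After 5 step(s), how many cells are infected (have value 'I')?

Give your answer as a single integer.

Answer: 17

Derivation:
Step 0 (initial): 1 infected
Step 1: +2 new -> 3 infected
Step 2: +3 new -> 6 infected
Step 3: +2 new -> 8 infected
Step 4: +4 new -> 12 infected
Step 5: +5 new -> 17 infected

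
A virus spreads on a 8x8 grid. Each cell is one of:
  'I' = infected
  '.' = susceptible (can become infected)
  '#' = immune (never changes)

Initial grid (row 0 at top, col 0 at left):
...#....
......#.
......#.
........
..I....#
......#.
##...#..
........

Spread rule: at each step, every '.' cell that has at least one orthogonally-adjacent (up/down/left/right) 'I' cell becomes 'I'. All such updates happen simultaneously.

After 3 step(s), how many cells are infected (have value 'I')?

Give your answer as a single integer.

Step 0 (initial): 1 infected
Step 1: +4 new -> 5 infected
Step 2: +8 new -> 13 infected
Step 3: +10 new -> 23 infected

Answer: 23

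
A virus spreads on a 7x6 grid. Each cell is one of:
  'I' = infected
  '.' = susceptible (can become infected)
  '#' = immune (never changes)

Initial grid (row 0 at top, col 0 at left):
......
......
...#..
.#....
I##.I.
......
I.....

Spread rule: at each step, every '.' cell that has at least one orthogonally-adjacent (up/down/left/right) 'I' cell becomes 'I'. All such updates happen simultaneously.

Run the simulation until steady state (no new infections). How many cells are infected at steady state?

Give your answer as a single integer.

Step 0 (initial): 3 infected
Step 1: +7 new -> 10 infected
Step 2: +9 new -> 19 infected
Step 3: +8 new -> 27 infected
Step 4: +6 new -> 33 infected
Step 5: +4 new -> 37 infected
Step 6: +1 new -> 38 infected
Step 7: +0 new -> 38 infected

Answer: 38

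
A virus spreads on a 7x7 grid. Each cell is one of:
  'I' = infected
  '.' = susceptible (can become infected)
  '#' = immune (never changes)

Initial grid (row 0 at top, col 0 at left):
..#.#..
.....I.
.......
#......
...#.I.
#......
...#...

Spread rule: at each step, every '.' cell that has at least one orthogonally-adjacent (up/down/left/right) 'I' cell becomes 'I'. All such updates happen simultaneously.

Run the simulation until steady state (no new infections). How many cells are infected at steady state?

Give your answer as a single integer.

Answer: 43

Derivation:
Step 0 (initial): 2 infected
Step 1: +8 new -> 10 infected
Step 2: +9 new -> 19 infected
Step 3: +7 new -> 26 infected
Step 4: +4 new -> 30 infected
Step 5: +7 new -> 37 infected
Step 6: +4 new -> 41 infected
Step 7: +2 new -> 43 infected
Step 8: +0 new -> 43 infected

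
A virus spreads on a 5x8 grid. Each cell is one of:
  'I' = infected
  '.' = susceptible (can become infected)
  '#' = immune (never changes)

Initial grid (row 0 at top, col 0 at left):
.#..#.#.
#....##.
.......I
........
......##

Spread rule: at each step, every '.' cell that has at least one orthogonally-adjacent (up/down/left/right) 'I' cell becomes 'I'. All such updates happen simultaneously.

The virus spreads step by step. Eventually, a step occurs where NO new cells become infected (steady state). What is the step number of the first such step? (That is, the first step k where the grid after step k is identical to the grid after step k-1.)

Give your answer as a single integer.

Step 0 (initial): 1 infected
Step 1: +3 new -> 4 infected
Step 2: +3 new -> 7 infected
Step 3: +2 new -> 9 infected
Step 4: +4 new -> 13 infected
Step 5: +4 new -> 17 infected
Step 6: +5 new -> 22 infected
Step 7: +5 new -> 27 infected
Step 8: +2 new -> 29 infected
Step 9: +1 new -> 30 infected
Step 10: +0 new -> 30 infected

Answer: 10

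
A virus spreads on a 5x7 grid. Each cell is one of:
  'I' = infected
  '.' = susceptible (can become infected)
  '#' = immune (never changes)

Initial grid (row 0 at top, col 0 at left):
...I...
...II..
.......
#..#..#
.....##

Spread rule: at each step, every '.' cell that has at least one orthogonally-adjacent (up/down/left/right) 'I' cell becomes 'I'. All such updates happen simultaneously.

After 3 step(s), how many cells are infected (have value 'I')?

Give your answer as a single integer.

Answer: 24

Derivation:
Step 0 (initial): 3 infected
Step 1: +6 new -> 9 infected
Step 2: +7 new -> 16 infected
Step 3: +8 new -> 24 infected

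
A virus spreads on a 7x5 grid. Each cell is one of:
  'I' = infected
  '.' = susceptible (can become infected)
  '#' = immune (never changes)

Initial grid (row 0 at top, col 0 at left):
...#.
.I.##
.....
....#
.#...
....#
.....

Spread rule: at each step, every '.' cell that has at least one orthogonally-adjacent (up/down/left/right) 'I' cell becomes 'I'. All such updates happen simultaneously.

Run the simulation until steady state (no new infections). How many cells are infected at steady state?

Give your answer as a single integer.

Answer: 28

Derivation:
Step 0 (initial): 1 infected
Step 1: +4 new -> 5 infected
Step 2: +5 new -> 10 infected
Step 3: +3 new -> 13 infected
Step 4: +4 new -> 17 infected
Step 5: +3 new -> 20 infected
Step 6: +5 new -> 25 infected
Step 7: +2 new -> 27 infected
Step 8: +1 new -> 28 infected
Step 9: +0 new -> 28 infected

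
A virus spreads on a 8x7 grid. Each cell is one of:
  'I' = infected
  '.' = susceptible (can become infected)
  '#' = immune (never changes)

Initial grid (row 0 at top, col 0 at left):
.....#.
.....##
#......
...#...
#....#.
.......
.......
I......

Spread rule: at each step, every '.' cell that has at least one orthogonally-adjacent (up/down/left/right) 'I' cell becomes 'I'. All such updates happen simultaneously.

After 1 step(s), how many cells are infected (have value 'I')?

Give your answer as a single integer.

Answer: 3

Derivation:
Step 0 (initial): 1 infected
Step 1: +2 new -> 3 infected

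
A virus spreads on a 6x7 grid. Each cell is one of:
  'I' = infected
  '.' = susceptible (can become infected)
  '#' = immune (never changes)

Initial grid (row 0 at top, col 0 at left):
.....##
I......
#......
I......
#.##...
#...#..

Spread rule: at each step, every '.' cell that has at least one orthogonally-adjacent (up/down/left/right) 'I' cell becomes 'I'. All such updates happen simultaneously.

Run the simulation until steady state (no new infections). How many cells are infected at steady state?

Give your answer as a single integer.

Step 0 (initial): 2 infected
Step 1: +3 new -> 5 infected
Step 2: +5 new -> 10 infected
Step 3: +5 new -> 15 infected
Step 4: +5 new -> 20 infected
Step 5: +6 new -> 26 infected
Step 6: +4 new -> 30 infected
Step 7: +3 new -> 33 infected
Step 8: +1 new -> 34 infected
Step 9: +0 new -> 34 infected

Answer: 34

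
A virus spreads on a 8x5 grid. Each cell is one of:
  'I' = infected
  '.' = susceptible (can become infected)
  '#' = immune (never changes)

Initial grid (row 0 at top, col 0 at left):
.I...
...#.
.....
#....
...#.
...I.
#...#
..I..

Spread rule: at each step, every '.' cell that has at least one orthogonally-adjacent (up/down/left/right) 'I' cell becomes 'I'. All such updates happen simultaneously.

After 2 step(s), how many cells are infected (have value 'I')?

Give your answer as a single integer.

Step 0 (initial): 3 infected
Step 1: +9 new -> 12 infected
Step 2: +10 new -> 22 infected

Answer: 22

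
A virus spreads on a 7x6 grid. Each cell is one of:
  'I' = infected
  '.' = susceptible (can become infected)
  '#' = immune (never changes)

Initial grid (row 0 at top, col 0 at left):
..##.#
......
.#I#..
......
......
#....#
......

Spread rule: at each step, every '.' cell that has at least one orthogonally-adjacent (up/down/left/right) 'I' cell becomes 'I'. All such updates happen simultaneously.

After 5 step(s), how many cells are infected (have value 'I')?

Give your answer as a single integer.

Answer: 32

Derivation:
Step 0 (initial): 1 infected
Step 1: +2 new -> 3 infected
Step 2: +5 new -> 8 infected
Step 3: +8 new -> 16 infected
Step 4: +11 new -> 27 infected
Step 5: +5 new -> 32 infected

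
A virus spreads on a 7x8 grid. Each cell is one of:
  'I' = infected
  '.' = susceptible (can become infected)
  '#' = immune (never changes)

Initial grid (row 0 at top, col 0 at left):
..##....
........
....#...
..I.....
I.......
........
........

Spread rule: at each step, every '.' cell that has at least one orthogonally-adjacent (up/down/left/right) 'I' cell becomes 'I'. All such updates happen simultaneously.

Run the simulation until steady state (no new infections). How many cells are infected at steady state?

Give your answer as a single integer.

Answer: 53

Derivation:
Step 0 (initial): 2 infected
Step 1: +7 new -> 9 infected
Step 2: +9 new -> 18 infected
Step 3: +8 new -> 26 infected
Step 4: +8 new -> 34 infected
Step 5: +7 new -> 41 infected
Step 6: +6 new -> 47 infected
Step 7: +4 new -> 51 infected
Step 8: +2 new -> 53 infected
Step 9: +0 new -> 53 infected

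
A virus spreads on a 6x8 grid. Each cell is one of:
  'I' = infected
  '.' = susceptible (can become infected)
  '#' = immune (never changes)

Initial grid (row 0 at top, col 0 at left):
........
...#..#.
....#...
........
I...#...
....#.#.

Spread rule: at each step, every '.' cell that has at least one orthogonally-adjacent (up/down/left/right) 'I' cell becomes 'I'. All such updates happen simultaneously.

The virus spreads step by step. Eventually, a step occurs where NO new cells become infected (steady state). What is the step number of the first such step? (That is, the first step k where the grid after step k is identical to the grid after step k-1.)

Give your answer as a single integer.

Answer: 12

Derivation:
Step 0 (initial): 1 infected
Step 1: +3 new -> 4 infected
Step 2: +4 new -> 8 infected
Step 3: +5 new -> 13 infected
Step 4: +5 new -> 18 infected
Step 5: +4 new -> 22 infected
Step 6: +2 new -> 24 infected
Step 7: +4 new -> 28 infected
Step 8: +6 new -> 34 infected
Step 9: +4 new -> 38 infected
Step 10: +3 new -> 41 infected
Step 11: +1 new -> 42 infected
Step 12: +0 new -> 42 infected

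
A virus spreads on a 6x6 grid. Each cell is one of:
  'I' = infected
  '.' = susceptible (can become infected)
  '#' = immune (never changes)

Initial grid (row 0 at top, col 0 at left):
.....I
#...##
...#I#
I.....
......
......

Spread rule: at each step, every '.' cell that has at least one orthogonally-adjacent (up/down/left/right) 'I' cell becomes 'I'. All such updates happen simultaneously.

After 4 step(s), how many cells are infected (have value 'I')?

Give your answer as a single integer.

Answer: 30

Derivation:
Step 0 (initial): 3 infected
Step 1: +5 new -> 8 infected
Step 2: +8 new -> 16 infected
Step 3: +9 new -> 25 infected
Step 4: +5 new -> 30 infected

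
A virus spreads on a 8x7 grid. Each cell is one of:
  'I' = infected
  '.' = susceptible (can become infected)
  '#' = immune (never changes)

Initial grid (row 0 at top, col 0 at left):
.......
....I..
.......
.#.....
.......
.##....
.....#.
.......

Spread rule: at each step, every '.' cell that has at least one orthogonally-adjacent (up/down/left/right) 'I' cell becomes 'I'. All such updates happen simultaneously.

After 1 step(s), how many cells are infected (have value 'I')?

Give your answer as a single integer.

Step 0 (initial): 1 infected
Step 1: +4 new -> 5 infected

Answer: 5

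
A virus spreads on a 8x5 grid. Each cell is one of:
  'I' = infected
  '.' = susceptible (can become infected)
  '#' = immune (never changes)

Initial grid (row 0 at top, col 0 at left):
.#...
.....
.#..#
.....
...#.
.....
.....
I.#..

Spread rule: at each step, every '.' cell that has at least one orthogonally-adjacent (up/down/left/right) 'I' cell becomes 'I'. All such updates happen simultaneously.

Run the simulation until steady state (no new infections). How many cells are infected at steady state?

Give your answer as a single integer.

Step 0 (initial): 1 infected
Step 1: +2 new -> 3 infected
Step 2: +2 new -> 5 infected
Step 3: +3 new -> 8 infected
Step 4: +4 new -> 12 infected
Step 5: +6 new -> 18 infected
Step 6: +4 new -> 22 infected
Step 7: +5 new -> 27 infected
Step 8: +3 new -> 30 infected
Step 9: +2 new -> 32 infected
Step 10: +2 new -> 34 infected
Step 11: +1 new -> 35 infected
Step 12: +0 new -> 35 infected

Answer: 35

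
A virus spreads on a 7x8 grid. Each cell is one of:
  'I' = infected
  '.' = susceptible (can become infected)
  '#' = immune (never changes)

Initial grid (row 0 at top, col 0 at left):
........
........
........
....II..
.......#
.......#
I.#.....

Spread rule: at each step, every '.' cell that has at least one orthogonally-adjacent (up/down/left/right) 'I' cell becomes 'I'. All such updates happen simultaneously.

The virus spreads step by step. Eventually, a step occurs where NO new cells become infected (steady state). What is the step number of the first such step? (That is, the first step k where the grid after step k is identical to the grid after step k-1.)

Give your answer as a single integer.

Answer: 7

Derivation:
Step 0 (initial): 3 infected
Step 1: +8 new -> 11 infected
Step 2: +12 new -> 23 infected
Step 3: +15 new -> 38 infected
Step 4: +8 new -> 46 infected
Step 5: +5 new -> 51 infected
Step 6: +2 new -> 53 infected
Step 7: +0 new -> 53 infected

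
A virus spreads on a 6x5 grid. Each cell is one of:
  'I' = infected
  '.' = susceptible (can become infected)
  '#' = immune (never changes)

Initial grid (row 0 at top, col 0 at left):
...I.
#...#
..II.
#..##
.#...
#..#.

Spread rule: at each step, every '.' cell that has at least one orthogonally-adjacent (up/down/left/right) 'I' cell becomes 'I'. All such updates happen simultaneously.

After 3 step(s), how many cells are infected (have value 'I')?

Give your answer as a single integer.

Step 0 (initial): 3 infected
Step 1: +7 new -> 10 infected
Step 2: +5 new -> 15 infected
Step 3: +3 new -> 18 infected

Answer: 18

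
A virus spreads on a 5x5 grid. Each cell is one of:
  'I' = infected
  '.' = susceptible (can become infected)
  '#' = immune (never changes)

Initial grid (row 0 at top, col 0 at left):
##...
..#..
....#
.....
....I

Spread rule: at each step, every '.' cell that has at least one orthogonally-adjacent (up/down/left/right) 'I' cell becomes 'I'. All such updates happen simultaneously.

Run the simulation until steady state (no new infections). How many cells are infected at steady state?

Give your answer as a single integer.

Step 0 (initial): 1 infected
Step 1: +2 new -> 3 infected
Step 2: +2 new -> 5 infected
Step 3: +3 new -> 8 infected
Step 4: +4 new -> 12 infected
Step 5: +4 new -> 16 infected
Step 6: +4 new -> 20 infected
Step 7: +1 new -> 21 infected
Step 8: +0 new -> 21 infected

Answer: 21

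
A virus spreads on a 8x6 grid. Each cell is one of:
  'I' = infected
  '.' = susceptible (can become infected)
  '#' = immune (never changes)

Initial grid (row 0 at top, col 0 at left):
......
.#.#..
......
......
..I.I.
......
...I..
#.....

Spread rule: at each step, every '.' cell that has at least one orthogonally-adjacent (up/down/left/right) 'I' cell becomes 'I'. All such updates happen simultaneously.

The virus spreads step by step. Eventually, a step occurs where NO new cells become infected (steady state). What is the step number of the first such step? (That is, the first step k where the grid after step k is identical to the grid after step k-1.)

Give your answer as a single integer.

Answer: 7

Derivation:
Step 0 (initial): 3 infected
Step 1: +11 new -> 14 infected
Step 2: +12 new -> 26 infected
Step 3: +10 new -> 36 infected
Step 4: +4 new -> 40 infected
Step 5: +4 new -> 44 infected
Step 6: +1 new -> 45 infected
Step 7: +0 new -> 45 infected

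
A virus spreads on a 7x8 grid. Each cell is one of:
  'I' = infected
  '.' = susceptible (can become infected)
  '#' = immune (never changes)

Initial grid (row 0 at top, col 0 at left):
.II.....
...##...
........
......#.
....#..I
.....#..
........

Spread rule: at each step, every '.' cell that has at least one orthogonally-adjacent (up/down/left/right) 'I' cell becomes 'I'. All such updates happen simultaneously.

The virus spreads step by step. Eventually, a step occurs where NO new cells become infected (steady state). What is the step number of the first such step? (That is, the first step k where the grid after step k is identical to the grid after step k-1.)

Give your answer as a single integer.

Step 0 (initial): 3 infected
Step 1: +7 new -> 10 infected
Step 2: +8 new -> 18 infected
Step 3: +9 new -> 27 infected
Step 4: +12 new -> 39 infected
Step 5: +5 new -> 44 infected
Step 6: +6 new -> 50 infected
Step 7: +1 new -> 51 infected
Step 8: +0 new -> 51 infected

Answer: 8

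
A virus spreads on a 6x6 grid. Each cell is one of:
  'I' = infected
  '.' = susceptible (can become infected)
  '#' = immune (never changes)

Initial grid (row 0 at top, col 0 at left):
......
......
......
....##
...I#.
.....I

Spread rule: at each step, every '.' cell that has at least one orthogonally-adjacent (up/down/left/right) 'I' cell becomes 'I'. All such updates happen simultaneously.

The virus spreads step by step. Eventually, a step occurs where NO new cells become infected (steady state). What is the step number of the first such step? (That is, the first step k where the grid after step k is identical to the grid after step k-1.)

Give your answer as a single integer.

Answer: 8

Derivation:
Step 0 (initial): 2 infected
Step 1: +5 new -> 7 infected
Step 2: +4 new -> 11 infected
Step 3: +6 new -> 17 infected
Step 4: +7 new -> 24 infected
Step 5: +5 new -> 29 infected
Step 6: +3 new -> 32 infected
Step 7: +1 new -> 33 infected
Step 8: +0 new -> 33 infected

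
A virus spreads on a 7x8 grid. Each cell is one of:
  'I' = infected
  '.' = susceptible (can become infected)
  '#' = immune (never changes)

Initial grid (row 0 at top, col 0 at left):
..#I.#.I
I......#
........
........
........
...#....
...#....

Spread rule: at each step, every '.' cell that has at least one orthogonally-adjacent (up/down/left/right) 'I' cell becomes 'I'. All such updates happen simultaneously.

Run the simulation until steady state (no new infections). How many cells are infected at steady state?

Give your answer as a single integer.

Step 0 (initial): 3 infected
Step 1: +6 new -> 9 infected
Step 2: +7 new -> 16 infected
Step 3: +7 new -> 23 infected
Step 4: +8 new -> 31 infected
Step 5: +7 new -> 38 infected
Step 6: +6 new -> 44 infected
Step 7: +5 new -> 49 infected
Step 8: +2 new -> 51 infected
Step 9: +0 new -> 51 infected

Answer: 51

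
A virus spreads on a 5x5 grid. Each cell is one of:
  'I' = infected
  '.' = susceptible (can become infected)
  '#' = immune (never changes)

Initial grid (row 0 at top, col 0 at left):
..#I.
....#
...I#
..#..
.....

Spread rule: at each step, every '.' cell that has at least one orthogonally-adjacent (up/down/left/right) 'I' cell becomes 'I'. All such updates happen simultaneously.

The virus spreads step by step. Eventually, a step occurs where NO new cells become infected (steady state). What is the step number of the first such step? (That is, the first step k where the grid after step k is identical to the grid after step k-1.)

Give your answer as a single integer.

Step 0 (initial): 2 infected
Step 1: +4 new -> 6 infected
Step 2: +4 new -> 10 infected
Step 3: +5 new -> 15 infected
Step 4: +4 new -> 19 infected
Step 5: +2 new -> 21 infected
Step 6: +0 new -> 21 infected

Answer: 6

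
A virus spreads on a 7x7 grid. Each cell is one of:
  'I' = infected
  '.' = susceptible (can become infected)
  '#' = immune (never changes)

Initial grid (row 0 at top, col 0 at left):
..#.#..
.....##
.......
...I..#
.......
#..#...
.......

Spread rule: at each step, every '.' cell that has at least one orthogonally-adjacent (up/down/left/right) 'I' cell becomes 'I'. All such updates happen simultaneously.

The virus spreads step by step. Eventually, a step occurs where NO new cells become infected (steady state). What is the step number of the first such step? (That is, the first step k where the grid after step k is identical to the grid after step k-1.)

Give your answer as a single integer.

Answer: 7

Derivation:
Step 0 (initial): 1 infected
Step 1: +4 new -> 5 infected
Step 2: +7 new -> 12 infected
Step 3: +10 new -> 22 infected
Step 4: +9 new -> 31 infected
Step 5: +6 new -> 37 infected
Step 6: +3 new -> 40 infected
Step 7: +0 new -> 40 infected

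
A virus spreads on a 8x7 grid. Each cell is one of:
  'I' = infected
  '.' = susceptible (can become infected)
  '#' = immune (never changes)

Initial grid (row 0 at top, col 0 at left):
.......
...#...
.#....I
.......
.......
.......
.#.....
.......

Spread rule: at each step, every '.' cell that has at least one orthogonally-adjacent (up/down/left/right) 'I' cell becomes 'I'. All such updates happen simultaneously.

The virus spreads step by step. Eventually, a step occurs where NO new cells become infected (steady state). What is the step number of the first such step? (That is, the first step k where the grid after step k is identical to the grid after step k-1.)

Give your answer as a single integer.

Step 0 (initial): 1 infected
Step 1: +3 new -> 4 infected
Step 2: +5 new -> 9 infected
Step 3: +6 new -> 15 infected
Step 4: +6 new -> 21 infected
Step 5: +7 new -> 28 infected
Step 6: +7 new -> 35 infected
Step 7: +7 new -> 42 infected
Step 8: +6 new -> 48 infected
Step 9: +2 new -> 50 infected
Step 10: +2 new -> 52 infected
Step 11: +1 new -> 53 infected
Step 12: +0 new -> 53 infected

Answer: 12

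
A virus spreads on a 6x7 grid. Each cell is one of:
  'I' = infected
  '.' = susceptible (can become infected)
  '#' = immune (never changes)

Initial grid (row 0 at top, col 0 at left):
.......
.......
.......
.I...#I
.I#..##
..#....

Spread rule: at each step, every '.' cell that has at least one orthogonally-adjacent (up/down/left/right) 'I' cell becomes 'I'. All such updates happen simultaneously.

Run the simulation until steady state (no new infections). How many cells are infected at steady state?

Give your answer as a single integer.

Answer: 37

Derivation:
Step 0 (initial): 3 infected
Step 1: +6 new -> 9 infected
Step 2: +7 new -> 16 infected
Step 3: +9 new -> 25 infected
Step 4: +7 new -> 32 infected
Step 5: +3 new -> 35 infected
Step 6: +1 new -> 36 infected
Step 7: +1 new -> 37 infected
Step 8: +0 new -> 37 infected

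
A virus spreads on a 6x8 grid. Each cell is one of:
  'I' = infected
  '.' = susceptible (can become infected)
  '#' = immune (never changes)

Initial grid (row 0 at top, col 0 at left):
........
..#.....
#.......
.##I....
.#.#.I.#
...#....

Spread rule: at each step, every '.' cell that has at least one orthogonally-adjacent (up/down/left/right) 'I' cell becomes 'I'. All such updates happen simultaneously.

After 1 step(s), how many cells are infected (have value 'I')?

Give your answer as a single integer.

Answer: 8

Derivation:
Step 0 (initial): 2 infected
Step 1: +6 new -> 8 infected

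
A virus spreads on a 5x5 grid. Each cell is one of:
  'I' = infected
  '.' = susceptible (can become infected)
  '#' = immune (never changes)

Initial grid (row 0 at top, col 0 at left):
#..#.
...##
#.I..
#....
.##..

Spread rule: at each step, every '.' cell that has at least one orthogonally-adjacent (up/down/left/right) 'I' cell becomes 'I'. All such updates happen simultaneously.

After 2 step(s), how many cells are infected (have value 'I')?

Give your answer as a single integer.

Answer: 10

Derivation:
Step 0 (initial): 1 infected
Step 1: +4 new -> 5 infected
Step 2: +5 new -> 10 infected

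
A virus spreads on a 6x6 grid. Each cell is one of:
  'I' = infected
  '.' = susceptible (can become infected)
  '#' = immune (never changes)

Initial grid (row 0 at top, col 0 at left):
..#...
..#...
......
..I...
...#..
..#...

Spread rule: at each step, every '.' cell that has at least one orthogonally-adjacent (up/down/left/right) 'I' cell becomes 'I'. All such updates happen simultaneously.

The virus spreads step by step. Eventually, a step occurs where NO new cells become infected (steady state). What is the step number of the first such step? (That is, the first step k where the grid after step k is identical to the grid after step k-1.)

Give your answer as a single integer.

Answer: 7

Derivation:
Step 0 (initial): 1 infected
Step 1: +4 new -> 5 infected
Step 2: +5 new -> 10 infected
Step 3: +8 new -> 18 infected
Step 4: +8 new -> 26 infected
Step 5: +5 new -> 31 infected
Step 6: +1 new -> 32 infected
Step 7: +0 new -> 32 infected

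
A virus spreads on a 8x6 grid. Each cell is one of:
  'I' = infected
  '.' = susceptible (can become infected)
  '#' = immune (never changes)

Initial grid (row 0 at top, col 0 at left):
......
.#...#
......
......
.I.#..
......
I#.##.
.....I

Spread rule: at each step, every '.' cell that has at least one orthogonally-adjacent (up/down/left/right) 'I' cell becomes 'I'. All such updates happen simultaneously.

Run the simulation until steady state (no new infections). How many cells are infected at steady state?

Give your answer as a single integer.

Step 0 (initial): 3 infected
Step 1: +8 new -> 11 infected
Step 2: +7 new -> 18 infected
Step 3: +8 new -> 26 infected
Step 4: +6 new -> 32 infected
Step 5: +5 new -> 37 infected
Step 6: +3 new -> 40 infected
Step 7: +1 new -> 41 infected
Step 8: +1 new -> 42 infected
Step 9: +0 new -> 42 infected

Answer: 42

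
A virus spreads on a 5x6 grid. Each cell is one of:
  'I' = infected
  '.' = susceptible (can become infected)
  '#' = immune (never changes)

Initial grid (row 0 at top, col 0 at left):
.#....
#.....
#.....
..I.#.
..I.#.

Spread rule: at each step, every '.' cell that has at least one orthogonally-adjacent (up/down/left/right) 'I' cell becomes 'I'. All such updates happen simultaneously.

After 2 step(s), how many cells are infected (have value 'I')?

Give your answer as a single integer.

Answer: 12

Derivation:
Step 0 (initial): 2 infected
Step 1: +5 new -> 7 infected
Step 2: +5 new -> 12 infected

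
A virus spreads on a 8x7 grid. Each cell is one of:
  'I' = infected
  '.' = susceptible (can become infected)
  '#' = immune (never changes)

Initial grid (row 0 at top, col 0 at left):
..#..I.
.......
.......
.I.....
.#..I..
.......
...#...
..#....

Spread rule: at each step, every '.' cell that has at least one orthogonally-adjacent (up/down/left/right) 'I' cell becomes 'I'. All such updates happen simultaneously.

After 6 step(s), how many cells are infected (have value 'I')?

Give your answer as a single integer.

Answer: 52

Derivation:
Step 0 (initial): 3 infected
Step 1: +10 new -> 13 infected
Step 2: +16 new -> 29 infected
Step 3: +12 new -> 41 infected
Step 4: +7 new -> 48 infected
Step 5: +3 new -> 51 infected
Step 6: +1 new -> 52 infected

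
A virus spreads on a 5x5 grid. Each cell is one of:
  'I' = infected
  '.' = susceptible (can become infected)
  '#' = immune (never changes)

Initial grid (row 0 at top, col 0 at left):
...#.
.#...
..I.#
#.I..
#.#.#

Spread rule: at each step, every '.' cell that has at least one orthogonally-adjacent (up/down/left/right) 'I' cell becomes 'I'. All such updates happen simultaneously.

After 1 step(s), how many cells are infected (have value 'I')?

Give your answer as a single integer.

Answer: 7

Derivation:
Step 0 (initial): 2 infected
Step 1: +5 new -> 7 infected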